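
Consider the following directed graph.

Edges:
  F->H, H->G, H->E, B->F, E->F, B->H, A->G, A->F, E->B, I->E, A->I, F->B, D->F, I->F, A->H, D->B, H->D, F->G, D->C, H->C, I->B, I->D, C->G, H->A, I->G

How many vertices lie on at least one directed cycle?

A vertex is on a directed cycle iff it belongs to a strongly connected component of size ≥ 2 (or has a self-loop).
The vertices on cycles are {A, B, D, E, F, H, I} — 7 in total.

7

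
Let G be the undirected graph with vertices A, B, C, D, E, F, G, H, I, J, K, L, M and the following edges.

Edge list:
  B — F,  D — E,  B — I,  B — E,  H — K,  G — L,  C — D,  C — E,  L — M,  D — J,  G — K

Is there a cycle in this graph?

DFS, tracking each vertex's parent; an edge to a visited non-parent vertex closes a cycle.
Start from E:
visit E (parent –)
  visit B (parent E)
    visit F (parent B)
      F–B: parent, skip
    visit I (parent B)
      I–B: parent, skip
    B–E: parent, skip
  visit C (parent E)
    visit D (parent C)
      D–E: E visited and ≠ parent → cycle
Cycle: E – C – D – E.

Yes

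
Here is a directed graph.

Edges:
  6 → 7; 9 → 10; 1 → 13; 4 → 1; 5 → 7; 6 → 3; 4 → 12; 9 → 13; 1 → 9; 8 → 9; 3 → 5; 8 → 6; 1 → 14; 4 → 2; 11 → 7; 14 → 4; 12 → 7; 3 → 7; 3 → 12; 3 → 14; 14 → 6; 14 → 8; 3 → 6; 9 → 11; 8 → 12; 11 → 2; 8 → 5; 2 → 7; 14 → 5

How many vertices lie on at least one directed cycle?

A vertex is on a directed cycle iff it belongs to a strongly connected component of size ≥ 2 (or has a self-loop).
The vertices on cycles are {1, 3, 4, 6, 8, 14} — 6 in total.

6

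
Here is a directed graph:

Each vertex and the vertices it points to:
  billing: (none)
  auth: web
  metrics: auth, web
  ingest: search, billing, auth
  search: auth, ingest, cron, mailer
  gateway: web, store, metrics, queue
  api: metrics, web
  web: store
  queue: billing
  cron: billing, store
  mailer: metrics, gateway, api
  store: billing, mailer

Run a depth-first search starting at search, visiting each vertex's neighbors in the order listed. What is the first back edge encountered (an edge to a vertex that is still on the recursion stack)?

DFS from search (visiting each vertex's neighbors in the order listed); mark gray on enter, black on exit:
search gray
  auth gray
    web gray
      store gray
        billing gray
        billing black
        mailer gray
          metrics gray
            metrics→auth: auth is gray → back edge
First back edge: metrics → auth.

metrics->auth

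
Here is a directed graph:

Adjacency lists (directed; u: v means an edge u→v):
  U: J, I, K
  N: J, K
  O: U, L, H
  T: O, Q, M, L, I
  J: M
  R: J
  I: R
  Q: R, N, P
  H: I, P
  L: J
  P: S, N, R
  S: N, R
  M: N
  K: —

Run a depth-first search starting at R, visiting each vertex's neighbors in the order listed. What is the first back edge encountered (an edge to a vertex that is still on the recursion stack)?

N→J

DFS from R (visiting each vertex's neighbors in the order listed); mark gray on enter, black on exit:
R gray
  J gray
    M gray
      N gray
        N→J: J is gray → back edge
First back edge: N → J.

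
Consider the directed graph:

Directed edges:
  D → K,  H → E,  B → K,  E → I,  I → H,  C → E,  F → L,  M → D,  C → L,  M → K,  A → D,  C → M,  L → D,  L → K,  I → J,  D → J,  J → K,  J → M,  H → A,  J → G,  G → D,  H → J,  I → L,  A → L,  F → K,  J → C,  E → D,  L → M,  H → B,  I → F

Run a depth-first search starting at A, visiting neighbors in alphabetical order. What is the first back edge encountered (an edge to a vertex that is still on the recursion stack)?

E->D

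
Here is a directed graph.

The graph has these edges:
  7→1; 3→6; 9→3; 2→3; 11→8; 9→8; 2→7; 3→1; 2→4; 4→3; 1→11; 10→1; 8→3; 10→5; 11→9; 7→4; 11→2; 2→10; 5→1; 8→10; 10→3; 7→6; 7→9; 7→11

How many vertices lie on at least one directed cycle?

10

A vertex is on a directed cycle iff it belongs to a strongly connected component of size ≥ 2 (or has a self-loop).
The vertices on cycles are {1, 2, 3, 4, 5, 7, 8, 9, 10, 11} — 10 in total.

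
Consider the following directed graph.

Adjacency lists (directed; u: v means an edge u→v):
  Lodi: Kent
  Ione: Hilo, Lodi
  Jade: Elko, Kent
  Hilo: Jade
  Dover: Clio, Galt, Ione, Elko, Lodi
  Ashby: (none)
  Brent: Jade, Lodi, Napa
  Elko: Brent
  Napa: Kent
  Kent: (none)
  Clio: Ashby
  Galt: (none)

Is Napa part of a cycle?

No

Napa lies on a cycle iff there is a path from Napa back to itself.
Exploring from Napa, it never reaches itself; equivalently, its strongly connected component is a singleton.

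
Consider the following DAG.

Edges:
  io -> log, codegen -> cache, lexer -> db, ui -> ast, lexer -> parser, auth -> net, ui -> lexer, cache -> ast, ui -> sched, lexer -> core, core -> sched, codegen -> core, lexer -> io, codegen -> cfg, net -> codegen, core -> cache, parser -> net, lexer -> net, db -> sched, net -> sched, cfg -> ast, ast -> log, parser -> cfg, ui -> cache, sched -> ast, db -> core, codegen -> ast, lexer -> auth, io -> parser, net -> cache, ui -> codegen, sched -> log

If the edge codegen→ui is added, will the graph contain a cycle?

Yes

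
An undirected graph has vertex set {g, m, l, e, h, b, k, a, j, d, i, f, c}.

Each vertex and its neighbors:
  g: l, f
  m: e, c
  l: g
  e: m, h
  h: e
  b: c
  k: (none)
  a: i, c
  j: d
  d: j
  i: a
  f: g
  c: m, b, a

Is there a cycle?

DFS, tracking each vertex's parent; an edge to a visited non-parent vertex closes a cycle.
Start from a:
visit a (parent –)
  visit i (parent a)
    i–a: parent, skip
  visit c (parent a)
    visit m (parent c)
      visit e (parent m)
        e–m: parent, skip
        visit h (parent e)
          h–e: parent, skip
      m–c: parent, skip
    visit b (parent c)
      b–c: parent, skip
    c–a: parent, skip
visit g (parent –)
  visit l (parent g)
    l–g: parent, skip
  visit f (parent g)
    f–g: parent, skip
visit k (parent –)
visit j (parent –)
  visit d (parent j)
    d–j: parent, skip
No non-parent visited neighbor found — the graph is a forest.

No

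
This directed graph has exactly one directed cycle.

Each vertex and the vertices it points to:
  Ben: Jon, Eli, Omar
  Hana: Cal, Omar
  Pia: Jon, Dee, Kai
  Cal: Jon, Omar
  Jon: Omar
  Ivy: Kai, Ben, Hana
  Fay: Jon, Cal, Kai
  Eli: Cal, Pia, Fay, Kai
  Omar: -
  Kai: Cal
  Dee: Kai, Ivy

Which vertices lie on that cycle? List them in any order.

DFS with gray/black marking from Dee:
Dee gray
  Kai gray
    Cal gray
      Jon gray
        Omar gray
        Omar black
      Jon black
      Cal→Omar: Omar black — skip
    Cal black
  Kai black
  Ivy gray
    Ivy→Kai: Kai black — skip
    Ben gray
      Ben→Jon: Jon black — skip
      Eli gray
        Eli→Cal: Cal black — skip
        Pia gray
          Pia→Jon: Jon black — skip
          Pia→Dee: Dee is gray → back edge
Back edge closes the cycle Dee → Ivy → Ben → Eli → Pia → Dee; its vertices are {Ben, Dee, Eli, Ivy, Pia}.

Ben, Dee, Eli, Ivy, Pia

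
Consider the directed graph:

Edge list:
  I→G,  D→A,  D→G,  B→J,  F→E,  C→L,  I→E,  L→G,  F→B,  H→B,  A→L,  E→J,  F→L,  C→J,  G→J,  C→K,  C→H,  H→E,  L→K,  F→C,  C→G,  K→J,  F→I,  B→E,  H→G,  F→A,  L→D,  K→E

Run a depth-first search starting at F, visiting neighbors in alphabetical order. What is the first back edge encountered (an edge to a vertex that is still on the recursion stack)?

DFS from F (visiting neighbors in alphabetical order); mark gray on enter, black on exit:
F gray
  A gray
    L gray
      D gray
        D→A: A is gray → back edge
First back edge: D → A.

D->A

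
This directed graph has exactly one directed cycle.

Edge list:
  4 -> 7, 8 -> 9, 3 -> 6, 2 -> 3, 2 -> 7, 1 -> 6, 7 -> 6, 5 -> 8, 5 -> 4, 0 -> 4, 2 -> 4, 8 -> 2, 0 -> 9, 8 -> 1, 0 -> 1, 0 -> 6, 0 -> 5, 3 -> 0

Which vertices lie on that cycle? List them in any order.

0, 2, 3, 5, 8

DFS with gray/black marking from 0:
0 gray
  5 gray
    4 gray
      7 gray
        6 gray
        6 black
      7 black
    4 black
    8 gray
      9 gray
      9 black
      2 gray
        2→7: 7 black — skip
        2→4: 4 black — skip
        3 gray
          3→0: 0 is gray → back edge
Back edge closes the cycle 0 → 5 → 8 → 2 → 3 → 0; its vertices are {0, 2, 3, 5, 8}.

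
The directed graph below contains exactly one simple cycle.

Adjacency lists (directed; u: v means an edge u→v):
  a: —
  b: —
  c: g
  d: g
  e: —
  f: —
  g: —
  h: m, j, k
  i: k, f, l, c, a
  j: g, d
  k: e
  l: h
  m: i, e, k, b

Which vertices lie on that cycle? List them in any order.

h, i, l, m

DFS with gray/black marking from h:
h gray
  m gray
    i gray
      k gray
        e gray
        e black
      k black
      f gray
      f black
      l gray
        l→h: h is gray → back edge
Back edge closes the cycle h → m → i → l → h; its vertices are {h, i, l, m}.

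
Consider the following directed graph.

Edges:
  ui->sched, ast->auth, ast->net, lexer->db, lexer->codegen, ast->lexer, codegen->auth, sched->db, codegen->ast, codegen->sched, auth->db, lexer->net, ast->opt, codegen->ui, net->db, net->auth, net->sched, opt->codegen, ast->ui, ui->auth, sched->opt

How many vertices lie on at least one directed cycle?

A vertex is on a directed cycle iff it belongs to a strongly connected component of size ≥ 2 (or has a self-loop).
The vertices on cycles are {ui, ast, net, opt, lexer, sched, codegen} — 7 in total.

7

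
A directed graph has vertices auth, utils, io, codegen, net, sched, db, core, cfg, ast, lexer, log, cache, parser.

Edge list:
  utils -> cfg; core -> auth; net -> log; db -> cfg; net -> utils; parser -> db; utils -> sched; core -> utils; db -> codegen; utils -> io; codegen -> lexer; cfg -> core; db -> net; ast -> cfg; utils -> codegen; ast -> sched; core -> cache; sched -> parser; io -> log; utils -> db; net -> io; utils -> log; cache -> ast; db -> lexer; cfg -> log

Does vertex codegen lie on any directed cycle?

No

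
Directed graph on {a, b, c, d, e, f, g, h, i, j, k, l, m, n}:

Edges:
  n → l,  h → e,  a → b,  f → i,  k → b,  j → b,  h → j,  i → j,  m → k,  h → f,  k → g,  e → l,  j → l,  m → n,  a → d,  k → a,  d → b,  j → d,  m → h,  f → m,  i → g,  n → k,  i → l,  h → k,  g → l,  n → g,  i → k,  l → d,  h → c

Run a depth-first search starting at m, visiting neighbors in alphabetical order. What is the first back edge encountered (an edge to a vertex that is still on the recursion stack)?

f→m

DFS from m (visiting neighbors in alphabetical order); mark gray on enter, black on exit:
m gray
  h gray
    c gray
    c black
    e gray
      l gray
        d gray
          b gray
          b black
        d black
      l black
    e black
    f gray
      i gray
        g gray
          g→l: l black — skip
        g black
        j gray
          j→b: b black — skip
          j→d: d black — skip
          j→l: l black — skip
        j black
        k gray
          a gray
            a→b: b black — skip
            a→d: d black — skip
          a black
          k→b: b black — skip
          k→g: g black — skip
        k black
        i→l: l black — skip
      i black
      f→m: m is gray → back edge
First back edge: f → m.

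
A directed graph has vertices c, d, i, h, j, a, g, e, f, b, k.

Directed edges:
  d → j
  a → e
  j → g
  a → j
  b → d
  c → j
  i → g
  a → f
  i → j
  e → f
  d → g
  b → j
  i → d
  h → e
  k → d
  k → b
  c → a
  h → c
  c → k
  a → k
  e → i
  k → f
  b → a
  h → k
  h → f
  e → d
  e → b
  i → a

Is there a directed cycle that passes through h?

h lies on a cycle iff there is a path from h back to itself.
Exploring from h, it never reaches itself; equivalently, its strongly connected component is a singleton.

No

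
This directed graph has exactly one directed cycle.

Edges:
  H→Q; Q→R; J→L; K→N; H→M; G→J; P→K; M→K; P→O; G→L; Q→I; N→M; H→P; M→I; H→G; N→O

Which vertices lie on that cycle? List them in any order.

K, M, N

DFS with gray/black marking from M:
M gray
  K gray
    N gray
      O gray
      O black
      N→M: M is gray → back edge
Back edge closes the cycle M → K → N → M; its vertices are {K, M, N}.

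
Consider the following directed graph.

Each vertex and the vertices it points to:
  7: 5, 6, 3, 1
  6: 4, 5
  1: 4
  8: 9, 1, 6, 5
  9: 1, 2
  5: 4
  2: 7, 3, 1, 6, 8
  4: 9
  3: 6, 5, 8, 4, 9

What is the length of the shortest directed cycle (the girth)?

For each vertex v, BFS finds the shortest path from v back to v.
The shortest such closed walk is 9 → 1 → 4 → 9, length 3.

3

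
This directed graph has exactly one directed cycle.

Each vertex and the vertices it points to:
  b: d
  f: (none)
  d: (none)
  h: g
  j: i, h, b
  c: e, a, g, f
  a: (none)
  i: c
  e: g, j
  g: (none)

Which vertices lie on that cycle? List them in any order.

c, e, i, j

DFS with gray/black marking from e:
e gray
  g gray
  g black
  j gray
    i gray
      c gray
        c→e: e is gray → back edge
Back edge closes the cycle e → j → i → c → e; its vertices are {c, e, i, j}.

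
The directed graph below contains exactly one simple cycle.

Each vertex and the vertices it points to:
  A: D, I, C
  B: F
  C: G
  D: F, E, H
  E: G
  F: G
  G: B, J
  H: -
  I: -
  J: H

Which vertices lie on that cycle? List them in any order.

DFS with gray/black marking from G:
G gray
  B gray
    F gray
      F→G: G is gray → back edge
Back edge closes the cycle G → B → F → G; its vertices are {B, F, G}.

B, F, G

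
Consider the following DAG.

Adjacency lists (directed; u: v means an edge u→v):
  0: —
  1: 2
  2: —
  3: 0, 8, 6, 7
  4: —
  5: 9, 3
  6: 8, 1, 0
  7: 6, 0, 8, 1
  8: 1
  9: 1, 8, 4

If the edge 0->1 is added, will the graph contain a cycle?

No

Adding 0→1 creates a cycle iff 1 can already reach 0.
Explore from 1: no path reaches 0. The graph stays acyclic.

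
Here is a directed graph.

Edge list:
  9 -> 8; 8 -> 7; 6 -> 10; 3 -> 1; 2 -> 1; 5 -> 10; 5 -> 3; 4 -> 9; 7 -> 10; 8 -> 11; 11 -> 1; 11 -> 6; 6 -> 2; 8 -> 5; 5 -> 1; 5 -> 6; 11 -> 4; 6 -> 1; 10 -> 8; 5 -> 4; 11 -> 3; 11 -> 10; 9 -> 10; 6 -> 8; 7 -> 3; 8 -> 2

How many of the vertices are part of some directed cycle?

A vertex is on a directed cycle iff it belongs to a strongly connected component of size ≥ 2 (or has a self-loop).
The vertices on cycles are {4, 5, 6, 7, 8, 9, 10, 11} — 8 in total.

8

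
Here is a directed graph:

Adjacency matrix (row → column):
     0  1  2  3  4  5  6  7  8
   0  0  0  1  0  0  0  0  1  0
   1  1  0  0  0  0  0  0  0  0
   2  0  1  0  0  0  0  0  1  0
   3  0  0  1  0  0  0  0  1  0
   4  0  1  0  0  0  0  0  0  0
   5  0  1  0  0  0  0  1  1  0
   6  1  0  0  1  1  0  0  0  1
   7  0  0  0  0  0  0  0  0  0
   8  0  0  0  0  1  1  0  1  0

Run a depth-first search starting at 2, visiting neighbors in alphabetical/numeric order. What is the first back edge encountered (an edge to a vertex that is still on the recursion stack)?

0->2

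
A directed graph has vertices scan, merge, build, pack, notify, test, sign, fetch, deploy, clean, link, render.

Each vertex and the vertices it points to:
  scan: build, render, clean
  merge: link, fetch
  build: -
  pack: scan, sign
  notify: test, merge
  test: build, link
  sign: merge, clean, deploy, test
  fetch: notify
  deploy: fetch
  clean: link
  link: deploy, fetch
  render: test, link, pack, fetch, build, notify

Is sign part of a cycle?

No

sign lies on a cycle iff there is a path from sign back to itself.
Exploring from sign, it never reaches itself; equivalently, its strongly connected component is a singleton.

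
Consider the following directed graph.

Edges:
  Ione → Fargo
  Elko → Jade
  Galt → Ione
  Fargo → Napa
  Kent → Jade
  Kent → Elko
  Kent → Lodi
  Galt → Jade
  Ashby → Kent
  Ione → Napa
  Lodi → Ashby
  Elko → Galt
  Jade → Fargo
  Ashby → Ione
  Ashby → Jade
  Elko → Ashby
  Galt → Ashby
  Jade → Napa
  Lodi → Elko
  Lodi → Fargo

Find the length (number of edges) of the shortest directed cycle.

3

For each vertex v, BFS finds the shortest path from v back to v.
The shortest such closed walk is Kent → Lodi → Ashby → Kent, length 3.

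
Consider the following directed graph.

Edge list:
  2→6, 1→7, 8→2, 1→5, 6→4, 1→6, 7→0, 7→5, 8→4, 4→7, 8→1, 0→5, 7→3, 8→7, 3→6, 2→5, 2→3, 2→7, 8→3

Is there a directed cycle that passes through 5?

5 lies on a cycle iff there is a path from 5 back to itself.
Exploring from 5, it never reaches itself; equivalently, its strongly connected component is a singleton.

No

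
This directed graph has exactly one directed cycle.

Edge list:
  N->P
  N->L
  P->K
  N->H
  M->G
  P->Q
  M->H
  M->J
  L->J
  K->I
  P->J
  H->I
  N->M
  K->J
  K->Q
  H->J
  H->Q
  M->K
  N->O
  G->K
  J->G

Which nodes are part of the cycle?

G, J, K

DFS with gray/black marking from G:
G gray
  K gray
    I gray
    I black
    Q gray
    Q black
    J gray
      J→G: G is gray → back edge
Back edge closes the cycle G → K → J → G; its vertices are {G, J, K}.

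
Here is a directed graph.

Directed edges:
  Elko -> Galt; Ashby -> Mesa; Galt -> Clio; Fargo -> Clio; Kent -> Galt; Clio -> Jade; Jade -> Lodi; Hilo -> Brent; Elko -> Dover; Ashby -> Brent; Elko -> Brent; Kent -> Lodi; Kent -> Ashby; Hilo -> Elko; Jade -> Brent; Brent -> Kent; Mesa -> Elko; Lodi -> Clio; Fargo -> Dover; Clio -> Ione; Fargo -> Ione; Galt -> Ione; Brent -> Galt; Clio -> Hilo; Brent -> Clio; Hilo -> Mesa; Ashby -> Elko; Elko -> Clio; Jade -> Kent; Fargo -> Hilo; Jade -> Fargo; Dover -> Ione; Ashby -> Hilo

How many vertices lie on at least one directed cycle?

11

A vertex is on a directed cycle iff it belongs to a strongly connected component of size ≥ 2 (or has a self-loop).
The vertices on cycles are {Clio, Elko, Galt, Hilo, Jade, Kent, Lodi, Mesa, Ashby, Brent, Fargo} — 11 in total.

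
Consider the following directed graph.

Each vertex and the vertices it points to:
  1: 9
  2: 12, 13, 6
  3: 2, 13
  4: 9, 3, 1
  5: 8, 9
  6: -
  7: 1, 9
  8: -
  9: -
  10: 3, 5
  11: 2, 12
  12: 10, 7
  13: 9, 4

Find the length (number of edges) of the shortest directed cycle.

3

For each vertex v, BFS finds the shortest path from v back to v.
The shortest such closed walk is 3 → 13 → 4 → 3, length 3.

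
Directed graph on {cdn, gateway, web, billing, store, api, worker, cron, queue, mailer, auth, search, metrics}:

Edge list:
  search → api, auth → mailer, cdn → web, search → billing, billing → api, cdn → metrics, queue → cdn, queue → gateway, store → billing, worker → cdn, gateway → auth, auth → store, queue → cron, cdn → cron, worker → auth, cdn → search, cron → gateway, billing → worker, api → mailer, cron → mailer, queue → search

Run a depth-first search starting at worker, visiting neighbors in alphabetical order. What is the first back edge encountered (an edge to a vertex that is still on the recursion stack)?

billing→worker

DFS from worker (visiting neighbors in alphabetical order); mark gray on enter, black on exit:
worker gray
  auth gray
    mailer gray
    mailer black
    store gray
      billing gray
        api gray
          api→mailer: mailer black — skip
        api black
        billing→worker: worker is gray → back edge
First back edge: billing → worker.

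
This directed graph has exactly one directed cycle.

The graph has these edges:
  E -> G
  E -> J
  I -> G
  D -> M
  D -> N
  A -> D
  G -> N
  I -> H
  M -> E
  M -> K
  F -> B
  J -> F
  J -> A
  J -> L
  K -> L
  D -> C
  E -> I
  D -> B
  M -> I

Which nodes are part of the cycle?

DFS with gray/black marking from D:
D gray
  C gray
  C black
  M gray
    I gray
      G gray
        N gray
        N black
      G black
      H gray
      H black
    I black
    E gray
      J gray
        F gray
          B gray
          B black
        F black
        A gray
          A→D: D is gray → back edge
Back edge closes the cycle D → M → E → J → A → D; its vertices are {A, D, E, J, M}.

A, D, E, J, M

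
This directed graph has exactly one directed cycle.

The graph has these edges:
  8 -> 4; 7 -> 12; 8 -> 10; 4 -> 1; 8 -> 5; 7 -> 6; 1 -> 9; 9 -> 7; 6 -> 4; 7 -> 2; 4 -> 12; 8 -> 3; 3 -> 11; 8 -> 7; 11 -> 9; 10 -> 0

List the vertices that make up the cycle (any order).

1, 4, 6, 7, 9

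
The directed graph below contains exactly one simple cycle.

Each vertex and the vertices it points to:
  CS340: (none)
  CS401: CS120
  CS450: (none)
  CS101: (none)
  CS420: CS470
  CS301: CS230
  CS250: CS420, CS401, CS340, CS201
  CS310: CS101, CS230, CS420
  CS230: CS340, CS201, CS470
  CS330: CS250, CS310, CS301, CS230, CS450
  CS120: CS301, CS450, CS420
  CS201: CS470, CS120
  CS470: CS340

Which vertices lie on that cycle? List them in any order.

CS120, CS201, CS230, CS301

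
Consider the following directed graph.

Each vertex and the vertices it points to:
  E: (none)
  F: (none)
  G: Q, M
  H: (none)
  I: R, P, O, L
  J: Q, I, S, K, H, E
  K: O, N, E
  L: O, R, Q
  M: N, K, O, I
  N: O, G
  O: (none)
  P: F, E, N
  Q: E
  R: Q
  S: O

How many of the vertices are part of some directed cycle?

6

A vertex is on a directed cycle iff it belongs to a strongly connected component of size ≥ 2 (or has a self-loop).
The vertices on cycles are {G, I, K, M, N, P} — 6 in total.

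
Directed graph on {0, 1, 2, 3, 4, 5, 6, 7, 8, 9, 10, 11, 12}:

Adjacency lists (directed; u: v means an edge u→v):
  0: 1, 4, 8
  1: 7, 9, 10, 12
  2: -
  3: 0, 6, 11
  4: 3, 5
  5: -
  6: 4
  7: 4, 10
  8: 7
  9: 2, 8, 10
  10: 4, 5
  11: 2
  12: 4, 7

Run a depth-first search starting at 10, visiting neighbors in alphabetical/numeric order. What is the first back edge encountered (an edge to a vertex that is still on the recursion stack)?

7->4

DFS from 10 (visiting neighbors in alphabetical/numeric order); mark gray on enter, black on exit:
10 gray
  4 gray
    3 gray
      0 gray
        1 gray
          7 gray
            7→4: 4 is gray → back edge
First back edge: 7 → 4.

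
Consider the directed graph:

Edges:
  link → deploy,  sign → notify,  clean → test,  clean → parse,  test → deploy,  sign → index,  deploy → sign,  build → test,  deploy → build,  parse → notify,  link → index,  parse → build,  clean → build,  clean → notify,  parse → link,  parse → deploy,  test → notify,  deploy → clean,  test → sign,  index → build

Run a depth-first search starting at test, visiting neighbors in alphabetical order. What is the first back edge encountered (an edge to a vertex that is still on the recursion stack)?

build->test

DFS from test (visiting neighbors in alphabetical order); mark gray on enter, black on exit:
test gray
  deploy gray
    build gray
      build→test: test is gray → back edge
First back edge: build → test.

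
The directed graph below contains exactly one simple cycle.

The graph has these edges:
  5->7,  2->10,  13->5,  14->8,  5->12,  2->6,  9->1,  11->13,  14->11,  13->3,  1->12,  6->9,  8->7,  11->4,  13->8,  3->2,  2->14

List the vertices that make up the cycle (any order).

2, 3, 11, 13, 14

DFS with gray/black marking from 2:
2 gray
  6 gray
    9 gray
      1 gray
        12 gray
        12 black
      1 black
    9 black
  6 black
  14 gray
    8 gray
      7 gray
      7 black
    8 black
    11 gray
      4 gray
      4 black
      13 gray
        5 gray
          5→7: 7 black — skip
          5→12: 12 black — skip
        5 black
        3 gray
          3→2: 2 is gray → back edge
Back edge closes the cycle 2 → 14 → 11 → 13 → 3 → 2; its vertices are {2, 3, 11, 13, 14}.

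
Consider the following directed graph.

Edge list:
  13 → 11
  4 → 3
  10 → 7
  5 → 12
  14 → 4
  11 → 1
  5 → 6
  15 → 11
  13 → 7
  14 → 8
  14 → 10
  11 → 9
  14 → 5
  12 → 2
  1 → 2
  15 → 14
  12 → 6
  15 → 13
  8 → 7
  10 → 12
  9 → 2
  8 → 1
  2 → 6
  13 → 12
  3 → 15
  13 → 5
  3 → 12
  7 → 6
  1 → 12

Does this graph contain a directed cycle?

DFS with white/gray/black marking, starting from 10:
10 gray
  12 gray
    6 gray
    6 black
    2 gray
      2→6: 6 black — skip
    2 black
  12 black
  7 gray
    7→6: 6 black — skip
  7 black
10 black
14 gray
  5 gray
    5→6: 6 black — skip
    5→12: 12 black — skip
  5 black
  8 gray
    8→7: 7 black — skip
    1 gray
      1→12: 12 black — skip
      1→2: 2 black — skip
    1 black
  8 black
  14→10: 10 black — skip
  4 gray
    3 gray
      15 gray
        11 gray
          9 gray
            9→2: 2 black — skip
          9 black
          11→1: 1 black — skip
        11 black
        15→14: 14 is gray → back edge
Back edge found, so a cycle exists: 14 → 4 → 3 → 15 → 14.

Yes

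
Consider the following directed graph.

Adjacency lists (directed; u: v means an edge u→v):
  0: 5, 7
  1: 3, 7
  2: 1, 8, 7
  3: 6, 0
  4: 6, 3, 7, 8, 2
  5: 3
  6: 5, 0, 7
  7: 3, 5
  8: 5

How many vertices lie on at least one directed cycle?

A vertex is on a directed cycle iff it belongs to a strongly connected component of size ≥ 2 (or has a self-loop).
The vertices on cycles are {0, 3, 5, 6, 7} — 5 in total.

5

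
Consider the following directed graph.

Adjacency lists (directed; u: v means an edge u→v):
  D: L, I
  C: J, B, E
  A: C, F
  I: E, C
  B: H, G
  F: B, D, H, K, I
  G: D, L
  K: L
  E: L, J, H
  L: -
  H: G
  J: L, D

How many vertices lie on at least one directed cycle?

A vertex is on a directed cycle iff it belongs to a strongly connected component of size ≥ 2 (or has a self-loop).
The vertices on cycles are {B, C, D, E, G, H, I, J} — 8 in total.

8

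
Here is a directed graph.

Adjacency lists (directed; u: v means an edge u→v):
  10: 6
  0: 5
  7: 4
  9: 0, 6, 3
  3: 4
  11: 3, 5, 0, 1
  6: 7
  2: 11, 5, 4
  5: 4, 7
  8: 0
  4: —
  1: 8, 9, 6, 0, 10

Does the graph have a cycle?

No

DFS with white/gray/black marking, starting from 9:
9 gray
  0 gray
    5 gray
      4 gray
      4 black
      7 gray
        7→4: 4 black — skip
      7 black
    5 black
  0 black
  6 gray
    6→7: 7 black — skip
  6 black
  3 gray
    3→4: 4 black — skip
  3 black
9 black
10 gray
  10→6: 6 black — skip
10 black
11 gray
  11→3: 3 black — skip
  11→5: 5 black — skip
  11→0: 0 black — skip
  1 gray
    8 gray
      8→0: 0 black — skip
    8 black
    1→9: 9 black — skip
    1→6: 6 black — skip
    1→0: 0 black — skip
    1→10: 10 black — skip
  1 black
11 black
2 gray
  2→11: 11 black — skip
  2→5: 5 black — skip
  2→4: 4 black — skip
2 black
Every edge goes to a white or black vertex — no back edge, so the graph is acyclic.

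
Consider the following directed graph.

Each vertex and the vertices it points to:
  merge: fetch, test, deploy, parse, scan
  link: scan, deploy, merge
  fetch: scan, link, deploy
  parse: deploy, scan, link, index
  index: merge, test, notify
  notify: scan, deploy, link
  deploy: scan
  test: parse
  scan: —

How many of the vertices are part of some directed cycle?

A vertex is on a directed cycle iff it belongs to a strongly connected component of size ≥ 2 (or has a self-loop).
The vertices on cycles are {link, test, fetch, index, merge, parse, notify} — 7 in total.

7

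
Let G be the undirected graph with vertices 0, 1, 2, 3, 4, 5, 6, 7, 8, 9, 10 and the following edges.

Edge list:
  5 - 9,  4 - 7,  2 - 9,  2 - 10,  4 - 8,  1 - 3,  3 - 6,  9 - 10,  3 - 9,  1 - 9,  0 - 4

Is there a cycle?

Yes

DFS, tracking each vertex's parent; an edge to a visited non-parent vertex closes a cycle.
Start from 10:
visit 10 (parent –)
  visit 2 (parent 10)
    2–10: parent, skip
    visit 9 (parent 2)
      visit 5 (parent 9)
        5–9: parent, skip
      9–10: 10 visited and ≠ parent → cycle
Cycle: 10 – 2 – 9 – 10.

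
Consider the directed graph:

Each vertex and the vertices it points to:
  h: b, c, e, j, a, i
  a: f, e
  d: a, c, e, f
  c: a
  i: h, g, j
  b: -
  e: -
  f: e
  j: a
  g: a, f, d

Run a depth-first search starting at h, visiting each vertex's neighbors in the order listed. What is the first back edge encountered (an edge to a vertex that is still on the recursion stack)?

DFS from h (visiting each vertex's neighbors in the order listed); mark gray on enter, black on exit:
h gray
  b gray
  b black
  c gray
    a gray
      f gray
        e gray
        e black
      f black
      a→e: e black — skip
    a black
  c black
  h→e: e black — skip
  j gray
    j→a: a black — skip
  j black
  h→a: a black — skip
  i gray
    i→h: h is gray → back edge
First back edge: i → h.

i→h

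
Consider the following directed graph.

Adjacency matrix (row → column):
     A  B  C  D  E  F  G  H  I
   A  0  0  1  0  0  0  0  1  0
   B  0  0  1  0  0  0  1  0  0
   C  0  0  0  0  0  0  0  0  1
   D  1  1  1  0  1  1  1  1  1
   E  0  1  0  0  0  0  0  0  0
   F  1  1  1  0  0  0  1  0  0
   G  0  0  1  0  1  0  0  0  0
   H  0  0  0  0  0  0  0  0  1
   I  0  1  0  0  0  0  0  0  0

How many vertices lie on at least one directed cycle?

5

A vertex is on a directed cycle iff it belongs to a strongly connected component of size ≥ 2 (or has a self-loop).
The vertices on cycles are {B, C, E, G, I} — 5 in total.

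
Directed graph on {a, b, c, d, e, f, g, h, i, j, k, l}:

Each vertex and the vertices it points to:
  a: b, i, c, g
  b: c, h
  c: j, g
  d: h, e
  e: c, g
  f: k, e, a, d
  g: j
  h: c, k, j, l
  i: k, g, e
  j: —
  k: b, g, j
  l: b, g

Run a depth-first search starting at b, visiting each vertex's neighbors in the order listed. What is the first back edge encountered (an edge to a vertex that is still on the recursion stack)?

DFS from b (visiting each vertex's neighbors in the order listed); mark gray on enter, black on exit:
b gray
  c gray
    j gray
    j black
    g gray
      g→j: j black — skip
    g black
  c black
  h gray
    h→c: c black — skip
    k gray
      k→b: b is gray → back edge
First back edge: k → b.

k→b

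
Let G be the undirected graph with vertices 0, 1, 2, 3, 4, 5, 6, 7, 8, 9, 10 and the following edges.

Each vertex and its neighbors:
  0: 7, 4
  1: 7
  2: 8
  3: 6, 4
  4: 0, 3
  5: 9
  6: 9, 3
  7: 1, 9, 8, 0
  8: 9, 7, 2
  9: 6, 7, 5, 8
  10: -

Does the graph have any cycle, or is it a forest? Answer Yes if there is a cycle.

DFS, tracking each vertex's parent; an edge to a visited non-parent vertex closes a cycle.
Start from 6:
visit 6 (parent –)
  visit 9 (parent 6)
    9–6: parent, skip
    visit 7 (parent 9)
      visit 1 (parent 7)
        1–7: parent, skip
      7–9: parent, skip
      visit 8 (parent 7)
        8–9: 9 visited and ≠ parent → cycle
Cycle: 9 – 7 – 8 – 9.

Yes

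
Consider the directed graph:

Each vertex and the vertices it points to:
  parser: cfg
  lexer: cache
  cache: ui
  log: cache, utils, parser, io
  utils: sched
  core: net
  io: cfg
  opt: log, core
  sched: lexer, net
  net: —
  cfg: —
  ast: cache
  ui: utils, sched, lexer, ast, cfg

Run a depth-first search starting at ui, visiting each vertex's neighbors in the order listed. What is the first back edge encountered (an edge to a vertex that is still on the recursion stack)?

DFS from ui (visiting each vertex's neighbors in the order listed); mark gray on enter, black on exit:
ui gray
  utils gray
    sched gray
      lexer gray
        cache gray
          cache→ui: ui is gray → back edge
First back edge: cache → ui.

cache->ui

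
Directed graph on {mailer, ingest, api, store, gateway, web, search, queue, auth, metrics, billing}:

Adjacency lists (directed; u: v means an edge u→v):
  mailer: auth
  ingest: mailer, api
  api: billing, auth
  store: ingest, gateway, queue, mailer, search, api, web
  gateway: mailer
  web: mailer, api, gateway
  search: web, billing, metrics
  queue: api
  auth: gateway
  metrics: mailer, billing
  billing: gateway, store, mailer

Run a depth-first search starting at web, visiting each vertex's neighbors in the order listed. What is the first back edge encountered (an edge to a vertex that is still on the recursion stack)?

gateway→mailer

DFS from web (visiting each vertex's neighbors in the order listed); mark gray on enter, black on exit:
web gray
  mailer gray
    auth gray
      gateway gray
        gateway→mailer: mailer is gray → back edge
First back edge: gateway → mailer.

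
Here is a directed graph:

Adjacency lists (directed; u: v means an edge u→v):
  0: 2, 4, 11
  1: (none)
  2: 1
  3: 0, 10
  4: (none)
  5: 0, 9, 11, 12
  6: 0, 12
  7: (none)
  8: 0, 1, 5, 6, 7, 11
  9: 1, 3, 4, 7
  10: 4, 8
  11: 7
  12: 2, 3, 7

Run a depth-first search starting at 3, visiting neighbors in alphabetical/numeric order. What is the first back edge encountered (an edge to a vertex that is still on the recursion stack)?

9->3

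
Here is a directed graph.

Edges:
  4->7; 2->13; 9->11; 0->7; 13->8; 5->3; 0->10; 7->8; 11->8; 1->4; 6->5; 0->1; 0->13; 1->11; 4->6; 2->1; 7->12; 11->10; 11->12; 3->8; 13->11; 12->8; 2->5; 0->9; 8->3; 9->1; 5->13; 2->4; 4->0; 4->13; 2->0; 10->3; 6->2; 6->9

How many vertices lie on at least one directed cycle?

8

A vertex is on a directed cycle iff it belongs to a strongly connected component of size ≥ 2 (or has a self-loop).
The vertices on cycles are {0, 1, 2, 3, 4, 6, 8, 9} — 8 in total.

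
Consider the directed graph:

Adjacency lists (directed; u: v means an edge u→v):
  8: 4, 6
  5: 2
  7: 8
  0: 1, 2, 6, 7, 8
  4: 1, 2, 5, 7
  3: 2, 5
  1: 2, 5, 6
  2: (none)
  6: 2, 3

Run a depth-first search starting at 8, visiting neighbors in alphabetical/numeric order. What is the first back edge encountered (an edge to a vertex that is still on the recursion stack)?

7→8

DFS from 8 (visiting neighbors in alphabetical/numeric order); mark gray on enter, black on exit:
8 gray
  4 gray
    1 gray
      2 gray
      2 black
      5 gray
        5→2: 2 black — skip
      5 black
      6 gray
        6→2: 2 black — skip
        3 gray
          3→2: 2 black — skip
          3→5: 5 black — skip
        3 black
      6 black
    1 black
    4→2: 2 black — skip
    4→5: 5 black — skip
    7 gray
      7→8: 8 is gray → back edge
First back edge: 7 → 8.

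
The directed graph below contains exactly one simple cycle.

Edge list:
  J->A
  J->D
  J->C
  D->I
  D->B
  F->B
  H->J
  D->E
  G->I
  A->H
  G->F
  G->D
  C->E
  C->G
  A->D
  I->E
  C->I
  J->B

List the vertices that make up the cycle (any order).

A, H, J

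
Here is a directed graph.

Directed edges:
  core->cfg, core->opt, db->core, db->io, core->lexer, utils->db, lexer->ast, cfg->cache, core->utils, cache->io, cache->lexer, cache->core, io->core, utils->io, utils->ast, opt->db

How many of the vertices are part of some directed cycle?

7

A vertex is on a directed cycle iff it belongs to a strongly connected component of size ≥ 2 (or has a self-loop).
The vertices on cycles are {db, io, cfg, opt, core, cache, utils} — 7 in total.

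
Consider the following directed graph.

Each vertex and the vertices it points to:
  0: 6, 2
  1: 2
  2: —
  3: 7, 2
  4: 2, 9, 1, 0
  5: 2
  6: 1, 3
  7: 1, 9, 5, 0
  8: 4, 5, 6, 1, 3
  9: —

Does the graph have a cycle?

DFS with white/gray/black marking, starting from 9:
9 gray
9 black
0 gray
  6 gray
    1 gray
      2 gray
      2 black
    1 black
    3 gray
      7 gray
        7→1: 1 black — skip
        7→9: 9 black — skip
        5 gray
          5→2: 2 black — skip
        5 black
        7→0: 0 is gray → back edge
Back edge found, so a cycle exists: 0 → 6 → 3 → 7 → 0.

Yes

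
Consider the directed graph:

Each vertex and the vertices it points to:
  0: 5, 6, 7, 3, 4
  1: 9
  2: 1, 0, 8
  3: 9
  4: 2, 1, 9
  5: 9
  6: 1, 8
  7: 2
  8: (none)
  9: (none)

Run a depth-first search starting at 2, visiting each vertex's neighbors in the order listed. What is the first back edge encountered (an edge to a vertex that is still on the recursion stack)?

7->2

DFS from 2 (visiting each vertex's neighbors in the order listed); mark gray on enter, black on exit:
2 gray
  1 gray
    9 gray
    9 black
  1 black
  0 gray
    5 gray
      5→9: 9 black — skip
    5 black
    6 gray
      6→1: 1 black — skip
      8 gray
      8 black
    6 black
    7 gray
      7→2: 2 is gray → back edge
First back edge: 7 → 2.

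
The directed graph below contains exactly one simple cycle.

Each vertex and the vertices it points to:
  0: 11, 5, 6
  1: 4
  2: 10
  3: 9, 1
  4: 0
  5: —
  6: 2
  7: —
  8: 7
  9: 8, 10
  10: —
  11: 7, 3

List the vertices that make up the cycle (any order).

DFS with gray/black marking from 0:
0 gray
  11 gray
    7 gray
    7 black
    3 gray
      9 gray
        8 gray
          8→7: 7 black — skip
        8 black
        10 gray
        10 black
      9 black
      1 gray
        4 gray
          4→0: 0 is gray → back edge
Back edge closes the cycle 0 → 11 → 3 → 1 → 4 → 0; its vertices are {0, 1, 3, 4, 11}.

0, 1, 3, 4, 11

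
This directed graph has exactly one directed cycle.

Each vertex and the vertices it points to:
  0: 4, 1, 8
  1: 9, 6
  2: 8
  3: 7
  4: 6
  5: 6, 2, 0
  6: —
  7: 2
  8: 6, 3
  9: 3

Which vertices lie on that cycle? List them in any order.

DFS with gray/black marking from 2:
2 gray
  8 gray
    6 gray
    6 black
    3 gray
      7 gray
        7→2: 2 is gray → back edge
Back edge closes the cycle 2 → 8 → 3 → 7 → 2; its vertices are {2, 3, 7, 8}.

2, 3, 7, 8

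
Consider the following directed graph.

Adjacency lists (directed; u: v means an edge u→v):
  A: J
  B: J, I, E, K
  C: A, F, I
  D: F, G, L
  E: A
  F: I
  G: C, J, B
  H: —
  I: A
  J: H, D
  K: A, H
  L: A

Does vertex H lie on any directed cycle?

H lies on a cycle iff there is a path from H back to itself.
Exploring from H, it never reaches itself; equivalently, its strongly connected component is a singleton.

No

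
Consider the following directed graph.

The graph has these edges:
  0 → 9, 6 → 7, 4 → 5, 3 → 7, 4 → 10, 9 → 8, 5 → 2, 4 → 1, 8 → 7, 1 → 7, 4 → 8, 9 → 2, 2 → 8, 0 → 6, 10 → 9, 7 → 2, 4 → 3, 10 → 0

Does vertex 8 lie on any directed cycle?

Yes

8 is on a cycle iff 8 can reach itself via ≥1 edge.
8 → 7 → 2 → 8 — yes.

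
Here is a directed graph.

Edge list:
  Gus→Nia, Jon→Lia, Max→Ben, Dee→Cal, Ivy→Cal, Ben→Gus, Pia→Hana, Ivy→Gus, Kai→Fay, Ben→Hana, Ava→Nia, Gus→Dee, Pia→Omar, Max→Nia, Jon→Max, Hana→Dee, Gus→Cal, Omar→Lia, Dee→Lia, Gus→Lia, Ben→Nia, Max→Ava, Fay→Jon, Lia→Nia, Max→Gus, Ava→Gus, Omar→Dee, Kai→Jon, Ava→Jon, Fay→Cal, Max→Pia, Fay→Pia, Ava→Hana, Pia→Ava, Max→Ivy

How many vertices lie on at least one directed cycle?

4

A vertex is on a directed cycle iff it belongs to a strongly connected component of size ≥ 2 (or has a self-loop).
The vertices on cycles are {Ava, Jon, Max, Pia} — 4 in total.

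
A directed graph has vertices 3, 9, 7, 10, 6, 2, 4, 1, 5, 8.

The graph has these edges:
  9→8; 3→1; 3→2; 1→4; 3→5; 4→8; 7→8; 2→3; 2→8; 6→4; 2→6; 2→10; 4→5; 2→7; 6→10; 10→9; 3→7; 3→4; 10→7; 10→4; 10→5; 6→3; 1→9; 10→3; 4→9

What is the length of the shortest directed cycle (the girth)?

For each vertex v, BFS finds the shortest path from v back to v.
The shortest such closed walk is 3 → 2 → 3, length 2.

2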